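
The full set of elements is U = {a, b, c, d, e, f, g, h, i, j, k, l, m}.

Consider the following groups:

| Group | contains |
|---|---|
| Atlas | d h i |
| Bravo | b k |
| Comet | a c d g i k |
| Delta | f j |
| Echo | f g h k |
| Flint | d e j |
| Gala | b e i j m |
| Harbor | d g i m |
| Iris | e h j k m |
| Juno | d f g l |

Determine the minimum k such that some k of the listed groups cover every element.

Bravo, Comet, Iris, and Juno cover everything between them: the union {a, b, c, d, e, f, g, h, i, j, k, l, m} is all of U.
No 3 of the 10 groups cover everything (all 120 combinations miss at least one element), so 4 is optimal.

4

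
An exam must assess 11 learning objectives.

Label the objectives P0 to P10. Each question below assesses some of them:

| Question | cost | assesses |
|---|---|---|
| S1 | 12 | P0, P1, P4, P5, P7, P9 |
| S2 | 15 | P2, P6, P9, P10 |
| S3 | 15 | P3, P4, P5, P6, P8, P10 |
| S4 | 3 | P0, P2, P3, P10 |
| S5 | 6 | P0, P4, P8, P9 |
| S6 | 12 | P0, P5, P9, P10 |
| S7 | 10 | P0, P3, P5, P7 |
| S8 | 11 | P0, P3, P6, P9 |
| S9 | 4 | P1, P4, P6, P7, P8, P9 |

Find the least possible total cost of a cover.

S4, S7, S9 together cover every objective (S4 ∪ S7 ∪ S9 = {P0, P1, P2, P3, P4, P5, P6, P7, P8, P9, P10}); total cost 3 + 10 + 4 = 17.
No covering selection has total cost below 17.

17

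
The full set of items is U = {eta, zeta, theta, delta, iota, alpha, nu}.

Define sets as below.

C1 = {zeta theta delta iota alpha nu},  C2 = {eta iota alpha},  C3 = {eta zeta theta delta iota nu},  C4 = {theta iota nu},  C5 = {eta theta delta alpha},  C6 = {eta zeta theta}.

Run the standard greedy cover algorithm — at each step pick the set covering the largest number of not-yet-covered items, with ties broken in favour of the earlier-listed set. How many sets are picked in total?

Greedy: pick C1 (covers 6 new) → pick C2 (covers 1 new). Total picks: 2.

2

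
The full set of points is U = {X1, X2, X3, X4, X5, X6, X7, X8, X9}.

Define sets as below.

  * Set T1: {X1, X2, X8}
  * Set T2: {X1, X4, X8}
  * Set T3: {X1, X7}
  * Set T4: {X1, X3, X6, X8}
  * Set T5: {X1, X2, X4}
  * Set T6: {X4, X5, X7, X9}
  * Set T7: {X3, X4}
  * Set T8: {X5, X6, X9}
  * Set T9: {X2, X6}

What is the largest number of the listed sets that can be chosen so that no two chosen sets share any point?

3

T3, T7, T8 are pairwise disjoint (T3={X1,X7}; T7={X3,X4}; T8={X5,X6,X9}).
Every remaining set overlaps one of these, and no 4 of the listed sets are pairwise disjoint, so 3 is the maximum.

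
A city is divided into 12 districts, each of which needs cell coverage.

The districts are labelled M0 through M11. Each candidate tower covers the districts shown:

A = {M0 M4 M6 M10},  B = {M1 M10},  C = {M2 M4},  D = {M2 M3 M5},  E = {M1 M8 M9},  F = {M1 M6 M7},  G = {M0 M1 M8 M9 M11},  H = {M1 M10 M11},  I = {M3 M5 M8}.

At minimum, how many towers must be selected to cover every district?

4

A and D and F and G together: A ∪ D ∪ F ∪ G = {M0, M1, M2, M3, M4, M5, M6, M7, M8, M9, M10, M11} — every district is covered.
Only F contains M7, so F is forced; the remaining 9 districts need at least 3 more towers (each remaining tower adds at most 4) — so at least 4 towers are needed, and 4 is optimal.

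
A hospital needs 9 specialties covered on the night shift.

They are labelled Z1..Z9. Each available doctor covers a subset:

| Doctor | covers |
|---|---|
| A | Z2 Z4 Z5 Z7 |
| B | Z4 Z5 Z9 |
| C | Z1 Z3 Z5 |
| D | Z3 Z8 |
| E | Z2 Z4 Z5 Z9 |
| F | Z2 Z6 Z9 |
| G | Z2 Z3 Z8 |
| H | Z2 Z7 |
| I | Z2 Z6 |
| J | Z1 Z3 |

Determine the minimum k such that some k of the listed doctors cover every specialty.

4

Take {A, F, G, J}. Their union is {Z1, Z2, Z3, Z4, Z5, Z6, Z7, Z8, Z9}, which is all 9 specialties.
No 3 of the 10 doctors cover everything (all 120 combinations miss at least one specialty), so 4 is optimal.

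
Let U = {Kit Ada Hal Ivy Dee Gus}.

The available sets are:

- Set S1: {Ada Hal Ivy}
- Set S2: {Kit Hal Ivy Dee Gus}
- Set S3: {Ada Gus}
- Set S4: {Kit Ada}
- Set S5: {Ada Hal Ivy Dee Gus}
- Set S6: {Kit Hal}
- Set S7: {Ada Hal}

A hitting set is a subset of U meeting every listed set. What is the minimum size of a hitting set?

2

Take H = {Kit, Ada}. Each listed set contains at least one of these, so H is a hitting set of size 2.
The sets S3, S6 are pairwise disjoint, so any hitting set needs a separate item for each — at least 2. Hence 2 is optimal.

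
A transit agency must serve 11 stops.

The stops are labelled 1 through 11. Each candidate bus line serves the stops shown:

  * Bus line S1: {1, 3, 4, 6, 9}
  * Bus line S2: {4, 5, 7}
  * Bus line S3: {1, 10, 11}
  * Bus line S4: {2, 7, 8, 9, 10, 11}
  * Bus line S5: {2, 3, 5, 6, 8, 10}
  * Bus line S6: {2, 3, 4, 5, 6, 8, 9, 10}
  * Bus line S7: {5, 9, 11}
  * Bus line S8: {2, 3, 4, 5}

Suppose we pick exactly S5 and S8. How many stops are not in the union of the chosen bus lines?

4

Union of S5, S8 = {2, 3, 4, 5, 6, 8, 10}.
Not covered: 1, 7, 9, 11 — 4 stops.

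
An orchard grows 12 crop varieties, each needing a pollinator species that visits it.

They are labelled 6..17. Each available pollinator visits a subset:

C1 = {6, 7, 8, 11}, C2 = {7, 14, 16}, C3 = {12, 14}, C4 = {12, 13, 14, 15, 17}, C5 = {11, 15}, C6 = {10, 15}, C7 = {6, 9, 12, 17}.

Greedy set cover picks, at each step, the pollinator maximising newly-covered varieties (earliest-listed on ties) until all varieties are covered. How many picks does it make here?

5

Greedy: pick C4 (covers 5 new) → pick C1 (covers 4 new) → pick C2 (covers 1 new) → pick C6 (covers 1 new) → pick C7 (covers 1 new). Total picks: 5.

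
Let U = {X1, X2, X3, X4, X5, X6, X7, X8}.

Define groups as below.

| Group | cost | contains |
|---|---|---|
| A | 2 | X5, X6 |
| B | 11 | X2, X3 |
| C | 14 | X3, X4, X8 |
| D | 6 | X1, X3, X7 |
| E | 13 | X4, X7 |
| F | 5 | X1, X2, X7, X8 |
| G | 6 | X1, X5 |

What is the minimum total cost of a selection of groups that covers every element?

21

A, C, F together cover every element (A ∪ C ∪ F = {X1, X2, X3, X4, X5, X6, X7, X8}); total cost 2 + 14 + 5 = 21.
The greedy pick A, F, D, E costs 26; no covering selection beats 21.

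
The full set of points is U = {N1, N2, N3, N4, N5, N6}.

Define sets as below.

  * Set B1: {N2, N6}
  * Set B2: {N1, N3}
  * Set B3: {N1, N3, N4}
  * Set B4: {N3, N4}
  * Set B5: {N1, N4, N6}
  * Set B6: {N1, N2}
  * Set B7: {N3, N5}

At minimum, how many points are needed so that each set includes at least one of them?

3

H = {N2, N3, N6} meets every set (each contains at least one member of H), and |H| = 3.
No choice of 2 points meets every set, so 3 is the minimum.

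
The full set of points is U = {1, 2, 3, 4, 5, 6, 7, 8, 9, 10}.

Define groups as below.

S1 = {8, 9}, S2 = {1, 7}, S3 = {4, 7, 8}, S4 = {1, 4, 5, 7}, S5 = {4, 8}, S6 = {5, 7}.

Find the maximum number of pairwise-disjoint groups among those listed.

2

S1, S2 are pairwise disjoint (S1={8,9}; S2={1,7}).
Every remaining group overlaps one of these, and no 3 of the listed groups are pairwise disjoint, so 2 is the maximum.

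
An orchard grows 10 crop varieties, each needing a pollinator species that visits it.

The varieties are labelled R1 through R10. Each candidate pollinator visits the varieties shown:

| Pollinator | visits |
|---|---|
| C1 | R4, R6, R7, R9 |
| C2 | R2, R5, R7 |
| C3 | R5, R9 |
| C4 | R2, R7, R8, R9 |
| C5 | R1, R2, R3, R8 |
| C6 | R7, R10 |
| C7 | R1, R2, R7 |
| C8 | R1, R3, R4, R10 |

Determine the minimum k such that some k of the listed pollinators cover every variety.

4

Take {C1, C3, C5, C8}. Their union is {R1, R2, R3, R4, R5, R6, R7, R8, R9, R10}, which is all 10 varieties.
No 3 of the 8 pollinators cover everything (all 56 combinations miss at least one variety), so 4 is optimal.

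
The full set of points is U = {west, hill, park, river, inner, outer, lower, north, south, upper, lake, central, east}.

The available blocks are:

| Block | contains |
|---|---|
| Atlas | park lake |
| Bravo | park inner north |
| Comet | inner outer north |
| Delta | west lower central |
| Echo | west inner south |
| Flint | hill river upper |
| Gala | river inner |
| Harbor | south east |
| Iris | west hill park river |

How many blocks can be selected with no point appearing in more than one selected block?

5

Atlas, Comet, Delta, Flint, Harbor are pairwise disjoint (Atlas={park,lake}; Comet={inner,outer,north}; Delta={west,lower,central}; Flint={hill,river,upper}; Harbor={south,east}).
Every remaining block overlaps one of these, and no 6 of the listed blocks are pairwise disjoint, so 5 is the maximum.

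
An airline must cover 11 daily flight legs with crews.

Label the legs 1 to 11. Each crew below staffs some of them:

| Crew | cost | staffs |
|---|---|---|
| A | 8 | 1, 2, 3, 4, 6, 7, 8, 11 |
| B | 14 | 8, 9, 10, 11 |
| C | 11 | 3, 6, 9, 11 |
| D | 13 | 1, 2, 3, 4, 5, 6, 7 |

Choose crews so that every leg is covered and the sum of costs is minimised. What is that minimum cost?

B, D together cover every leg (B ∪ D = {1, 2, 3, 4, 5, 6, 7, 8, 9, 10, 11}); total cost 14 + 13 = 27.
The greedy pick A, B, D costs 35; no covering selection beats 27.

27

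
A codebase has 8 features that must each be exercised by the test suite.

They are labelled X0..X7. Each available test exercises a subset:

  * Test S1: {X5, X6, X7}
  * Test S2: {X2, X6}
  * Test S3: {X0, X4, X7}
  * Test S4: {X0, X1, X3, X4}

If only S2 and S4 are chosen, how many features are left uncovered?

2

Union of S2, S4 = {X0, X1, X2, X3, X4, X6}.
Not covered: X5, X7 — 2 features.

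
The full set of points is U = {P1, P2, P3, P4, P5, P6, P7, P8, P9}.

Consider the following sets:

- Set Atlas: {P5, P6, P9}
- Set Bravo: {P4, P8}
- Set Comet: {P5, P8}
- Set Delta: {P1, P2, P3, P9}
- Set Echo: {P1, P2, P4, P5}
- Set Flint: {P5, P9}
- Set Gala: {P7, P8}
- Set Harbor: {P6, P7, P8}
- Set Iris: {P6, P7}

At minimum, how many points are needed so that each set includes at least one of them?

4

The 4 points {P2, P6, P8, P9} hit every set.
No choice of 3 points meets every set, so 4 is the minimum.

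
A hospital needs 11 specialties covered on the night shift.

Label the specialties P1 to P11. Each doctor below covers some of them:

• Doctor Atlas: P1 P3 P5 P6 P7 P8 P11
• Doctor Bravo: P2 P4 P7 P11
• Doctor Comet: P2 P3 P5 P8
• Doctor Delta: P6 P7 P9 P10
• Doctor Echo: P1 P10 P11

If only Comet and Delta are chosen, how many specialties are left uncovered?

3

Union of Comet, Delta = {P2, P3, P5, P6, P7, P8, P9, P10}.
Not covered: P1, P4, P11 — 3 specialties.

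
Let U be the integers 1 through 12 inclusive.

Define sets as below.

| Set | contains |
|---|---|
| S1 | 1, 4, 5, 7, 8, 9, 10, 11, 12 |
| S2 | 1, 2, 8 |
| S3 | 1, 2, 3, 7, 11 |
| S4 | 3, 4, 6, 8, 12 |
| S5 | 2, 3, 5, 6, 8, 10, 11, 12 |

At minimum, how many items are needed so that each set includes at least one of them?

2

The 2 items {1, 12} hit every set.
No single item lies in every set, so at least 2 are needed and 2 is optimal.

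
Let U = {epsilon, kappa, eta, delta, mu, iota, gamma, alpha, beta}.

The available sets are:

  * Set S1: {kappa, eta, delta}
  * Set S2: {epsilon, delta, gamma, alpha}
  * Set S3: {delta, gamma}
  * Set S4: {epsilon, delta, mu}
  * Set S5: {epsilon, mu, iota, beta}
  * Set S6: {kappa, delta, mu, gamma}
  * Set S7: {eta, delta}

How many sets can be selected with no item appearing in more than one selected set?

S3, S5 are pairwise disjoint (S3={delta,gamma}; S5={epsilon,mu,iota,beta}).
Every remaining set overlaps one of these, and no 3 of the listed sets are pairwise disjoint, so 2 is the maximum.

2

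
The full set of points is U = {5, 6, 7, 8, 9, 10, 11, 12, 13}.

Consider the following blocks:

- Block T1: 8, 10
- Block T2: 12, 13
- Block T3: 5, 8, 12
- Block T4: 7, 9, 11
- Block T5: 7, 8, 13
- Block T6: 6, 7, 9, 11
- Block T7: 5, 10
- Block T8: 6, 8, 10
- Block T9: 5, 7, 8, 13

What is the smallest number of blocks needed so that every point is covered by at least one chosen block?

T2, T3, T6, and T8 cover everything between them: the union {5, 6, 7, 8, 9, 10, 11, 12, 13} is all of U.
No 3 of the 9 blocks cover everything (all 84 combinations miss at least one point), so 4 is optimal.

4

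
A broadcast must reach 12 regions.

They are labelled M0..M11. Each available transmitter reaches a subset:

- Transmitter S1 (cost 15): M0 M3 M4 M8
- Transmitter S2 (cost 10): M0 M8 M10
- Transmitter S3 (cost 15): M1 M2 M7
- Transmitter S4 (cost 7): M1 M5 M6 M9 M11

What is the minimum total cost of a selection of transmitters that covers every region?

S1, S2, S3, S4 together cover every region (S1 ∪ S2 ∪ S3 ∪ S4 = {M0, M1, M2, M3, M4, M5, M6, M7, M8, M9, M10, M11}); total cost 15 + 10 + 15 + 7 = 47.
No covering selection has total cost below 47.

47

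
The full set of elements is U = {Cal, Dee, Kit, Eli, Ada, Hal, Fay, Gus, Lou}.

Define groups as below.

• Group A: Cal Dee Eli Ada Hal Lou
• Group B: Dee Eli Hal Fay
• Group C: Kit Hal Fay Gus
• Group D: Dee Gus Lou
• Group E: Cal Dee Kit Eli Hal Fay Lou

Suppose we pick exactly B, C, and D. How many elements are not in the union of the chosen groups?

2

Union of B, C, D = {Dee, Kit, Eli, Hal, Fay, Gus, Lou}.
Not covered: Cal, Ada — 2 elements.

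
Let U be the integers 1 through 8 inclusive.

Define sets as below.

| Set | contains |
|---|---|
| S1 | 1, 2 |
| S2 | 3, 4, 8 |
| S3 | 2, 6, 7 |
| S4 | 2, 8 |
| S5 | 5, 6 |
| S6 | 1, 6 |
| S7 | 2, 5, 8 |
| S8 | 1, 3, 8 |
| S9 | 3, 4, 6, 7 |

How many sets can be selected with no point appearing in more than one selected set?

S1, S2, S5 are pairwise disjoint (S1={1,2}; S2={3,4,8}; S5={5,6}).
Every remaining set overlaps one of these, and no 4 of the listed sets are pairwise disjoint, so 3 is the maximum.

3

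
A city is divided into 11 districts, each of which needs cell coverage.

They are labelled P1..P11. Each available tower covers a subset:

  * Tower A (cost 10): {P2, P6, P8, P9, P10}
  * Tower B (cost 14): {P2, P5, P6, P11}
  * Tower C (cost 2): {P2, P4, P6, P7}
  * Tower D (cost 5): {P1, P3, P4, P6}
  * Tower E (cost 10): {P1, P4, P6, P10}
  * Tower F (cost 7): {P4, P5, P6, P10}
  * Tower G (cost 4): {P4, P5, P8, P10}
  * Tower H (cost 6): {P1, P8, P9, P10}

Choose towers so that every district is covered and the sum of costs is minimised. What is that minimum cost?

B, C, D, H together cover every district (B ∪ C ∪ D ∪ H = {P1, P2, P3, P4, P5, P6, P7, P8, P9, P10, P11}); total cost 14 + 2 + 5 + 6 = 27.
The greedy pick C, G, D, H, B costs 31; no covering selection beats 27.

27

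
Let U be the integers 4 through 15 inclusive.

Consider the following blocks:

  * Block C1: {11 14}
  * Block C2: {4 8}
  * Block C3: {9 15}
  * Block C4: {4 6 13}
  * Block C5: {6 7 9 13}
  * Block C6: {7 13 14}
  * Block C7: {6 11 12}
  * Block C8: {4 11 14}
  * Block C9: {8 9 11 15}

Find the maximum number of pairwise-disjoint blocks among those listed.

C2, C3, C6, C7 are pairwise disjoint (C2={4,8}; C3={9,15}; C6={7,13,14}; C7={6,11,12}).
Every remaining block overlaps one of these, and no 5 of the listed blocks are pairwise disjoint, so 4 is the maximum.

4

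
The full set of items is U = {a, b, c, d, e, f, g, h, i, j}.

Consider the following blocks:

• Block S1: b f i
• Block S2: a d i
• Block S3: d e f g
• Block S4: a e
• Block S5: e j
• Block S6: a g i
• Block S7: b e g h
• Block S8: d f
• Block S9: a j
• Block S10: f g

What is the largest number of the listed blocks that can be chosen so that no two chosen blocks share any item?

S7, S8, S9 are pairwise disjoint (S7={b,e,g,h}; S8={d,f}; S9={a,j}).
Every remaining block overlaps one of these, and no 4 of the listed blocks are pairwise disjoint, so 3 is the maximum.

3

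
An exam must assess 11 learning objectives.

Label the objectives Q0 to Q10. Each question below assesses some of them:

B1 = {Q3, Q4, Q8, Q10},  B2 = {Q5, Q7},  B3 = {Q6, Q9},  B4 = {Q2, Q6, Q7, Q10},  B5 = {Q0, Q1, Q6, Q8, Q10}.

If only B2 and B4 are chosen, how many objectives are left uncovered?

6

Union of B2, B4 = {Q2, Q5, Q6, Q7, Q10}.
Not covered: Q0, Q1, Q3, Q4, Q8, Q9 — 6 objectives.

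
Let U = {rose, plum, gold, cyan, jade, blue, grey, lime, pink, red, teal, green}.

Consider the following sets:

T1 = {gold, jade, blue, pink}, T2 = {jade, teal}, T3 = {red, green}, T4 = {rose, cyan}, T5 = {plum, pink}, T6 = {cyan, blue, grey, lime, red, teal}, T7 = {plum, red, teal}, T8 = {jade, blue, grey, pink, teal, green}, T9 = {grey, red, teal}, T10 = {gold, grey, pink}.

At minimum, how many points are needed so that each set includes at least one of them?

The 4 points {rose, jade, pink, red} hit every set.
The sets T2, T3, T4, T5 are pairwise disjoint, so any hitting set needs a separate point for each — at least 4. Hence 4 is optimal.

4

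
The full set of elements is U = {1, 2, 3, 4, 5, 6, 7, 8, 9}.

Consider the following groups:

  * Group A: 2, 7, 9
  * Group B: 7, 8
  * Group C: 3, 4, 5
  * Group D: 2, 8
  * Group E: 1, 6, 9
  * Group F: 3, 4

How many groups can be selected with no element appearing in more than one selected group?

3

B, C, E are pairwise disjoint (B={7,8}; C={3,4,5}; E={1,6,9}).
Every remaining group overlaps one of these, and no 4 of the listed groups are pairwise disjoint, so 3 is the maximum.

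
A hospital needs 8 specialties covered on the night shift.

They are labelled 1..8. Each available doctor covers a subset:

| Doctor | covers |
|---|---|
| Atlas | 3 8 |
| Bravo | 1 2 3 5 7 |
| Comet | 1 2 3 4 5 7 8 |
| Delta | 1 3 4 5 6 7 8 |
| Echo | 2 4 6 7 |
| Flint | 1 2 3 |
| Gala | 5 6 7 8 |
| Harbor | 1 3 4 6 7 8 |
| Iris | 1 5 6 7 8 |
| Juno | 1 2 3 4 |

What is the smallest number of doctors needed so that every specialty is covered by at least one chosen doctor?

2

Delta and Flint together: Delta ∪ Flint = {1, 2, 3, 4, 5, 6, 7, 8} — every specialty is covered.
No single doctor has all 8 specialties (the largest, Comet, has 7), so 2 is optimal.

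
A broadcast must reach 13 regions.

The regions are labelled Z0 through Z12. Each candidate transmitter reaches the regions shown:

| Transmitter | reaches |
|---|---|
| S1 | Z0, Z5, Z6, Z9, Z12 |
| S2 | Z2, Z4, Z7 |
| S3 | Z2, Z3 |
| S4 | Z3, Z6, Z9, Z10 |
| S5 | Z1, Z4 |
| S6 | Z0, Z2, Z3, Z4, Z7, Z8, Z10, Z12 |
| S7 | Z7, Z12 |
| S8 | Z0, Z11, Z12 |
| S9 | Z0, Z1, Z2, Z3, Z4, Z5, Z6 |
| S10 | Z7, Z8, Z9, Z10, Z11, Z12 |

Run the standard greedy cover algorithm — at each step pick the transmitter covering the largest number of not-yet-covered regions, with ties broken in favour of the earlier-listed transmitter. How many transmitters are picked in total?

4

Greedy: pick S6 (covers 8 new) → pick S1 (covers 3 new) → pick S5 (covers 1 new) → pick S8 (covers 1 new). Total picks: 4.
(The true minimum cover uses only 2 transmitters, so greedy is not optimal here.)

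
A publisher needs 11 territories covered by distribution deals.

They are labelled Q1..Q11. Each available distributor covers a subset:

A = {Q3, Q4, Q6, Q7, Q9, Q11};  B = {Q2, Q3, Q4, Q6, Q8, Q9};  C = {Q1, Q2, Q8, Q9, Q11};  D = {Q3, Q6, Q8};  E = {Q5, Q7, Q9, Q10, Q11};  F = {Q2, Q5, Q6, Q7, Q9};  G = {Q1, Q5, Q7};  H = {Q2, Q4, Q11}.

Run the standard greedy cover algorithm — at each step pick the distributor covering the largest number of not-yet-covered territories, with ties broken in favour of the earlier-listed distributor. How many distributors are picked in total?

Greedy: pick A (covers 6 new) → pick C (covers 3 new) → pick E (covers 2 new). Total picks: 3.

3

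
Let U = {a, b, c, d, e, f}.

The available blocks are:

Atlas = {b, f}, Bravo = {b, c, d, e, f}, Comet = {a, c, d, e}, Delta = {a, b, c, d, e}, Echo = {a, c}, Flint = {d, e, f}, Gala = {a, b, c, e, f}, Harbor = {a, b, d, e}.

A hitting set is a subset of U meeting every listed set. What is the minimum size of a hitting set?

The 2 elements {a, f} hit every block.
The blocks Atlas, Comet are pairwise disjoint, so any hitting set needs a separate element for each — at least 2. Hence 2 is optimal.

2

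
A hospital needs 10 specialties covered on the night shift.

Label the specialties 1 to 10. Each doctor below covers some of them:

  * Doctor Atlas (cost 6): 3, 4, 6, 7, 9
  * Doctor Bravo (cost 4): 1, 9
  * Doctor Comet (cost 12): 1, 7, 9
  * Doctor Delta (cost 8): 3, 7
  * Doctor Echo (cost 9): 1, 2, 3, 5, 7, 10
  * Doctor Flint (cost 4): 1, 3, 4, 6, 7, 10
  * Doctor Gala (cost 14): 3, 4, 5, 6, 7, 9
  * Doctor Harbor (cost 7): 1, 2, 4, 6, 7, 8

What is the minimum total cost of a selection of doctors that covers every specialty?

20

Bravo, Echo, Harbor together cover every specialty (Bravo ∪ Echo ∪ Harbor = {1, 2, 3, 4, 5, 6, 7, 8, 9, 10}); total cost 4 + 9 + 7 = 20.
The greedy pick Flint, Harbor, Bravo, Echo costs 24; no covering selection beats 20.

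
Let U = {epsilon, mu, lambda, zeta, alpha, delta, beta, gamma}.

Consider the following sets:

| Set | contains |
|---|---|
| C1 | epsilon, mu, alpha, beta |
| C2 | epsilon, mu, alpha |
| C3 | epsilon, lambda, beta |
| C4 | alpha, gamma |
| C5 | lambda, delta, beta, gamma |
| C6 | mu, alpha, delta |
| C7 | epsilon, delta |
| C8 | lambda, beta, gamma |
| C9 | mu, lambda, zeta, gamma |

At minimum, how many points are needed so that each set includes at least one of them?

3

Take H = {lambda, alpha, delta}. Each listed set contains at least one of these, so H is a hitting set of size 3.
No choice of 2 points meets every set, so 3 is the minimum.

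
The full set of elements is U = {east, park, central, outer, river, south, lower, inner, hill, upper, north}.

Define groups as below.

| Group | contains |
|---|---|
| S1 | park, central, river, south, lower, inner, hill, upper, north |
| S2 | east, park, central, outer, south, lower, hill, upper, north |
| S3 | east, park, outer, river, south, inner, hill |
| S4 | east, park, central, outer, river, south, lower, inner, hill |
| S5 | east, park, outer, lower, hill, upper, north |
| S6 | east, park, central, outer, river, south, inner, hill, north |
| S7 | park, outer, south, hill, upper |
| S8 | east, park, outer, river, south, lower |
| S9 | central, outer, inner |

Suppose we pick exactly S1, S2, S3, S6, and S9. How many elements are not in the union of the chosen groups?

0

Union of S1, S2, S3, S6, S9 = {east, park, central, outer, river, south, lower, inner, hill, upper, north} — that's every element, so 0 are uncovered.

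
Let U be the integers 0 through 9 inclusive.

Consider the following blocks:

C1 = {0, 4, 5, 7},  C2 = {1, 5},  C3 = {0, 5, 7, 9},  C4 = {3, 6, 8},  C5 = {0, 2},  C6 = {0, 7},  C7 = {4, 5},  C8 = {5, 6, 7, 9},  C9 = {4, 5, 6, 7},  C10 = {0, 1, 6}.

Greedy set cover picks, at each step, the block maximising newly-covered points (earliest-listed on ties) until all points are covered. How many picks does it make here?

5

Greedy: pick C1 (covers 4 new) → pick C4 (covers 3 new) → pick C2 (covers 1 new) → pick C3 (covers 1 new) → pick C5 (covers 1 new). Total picks: 5.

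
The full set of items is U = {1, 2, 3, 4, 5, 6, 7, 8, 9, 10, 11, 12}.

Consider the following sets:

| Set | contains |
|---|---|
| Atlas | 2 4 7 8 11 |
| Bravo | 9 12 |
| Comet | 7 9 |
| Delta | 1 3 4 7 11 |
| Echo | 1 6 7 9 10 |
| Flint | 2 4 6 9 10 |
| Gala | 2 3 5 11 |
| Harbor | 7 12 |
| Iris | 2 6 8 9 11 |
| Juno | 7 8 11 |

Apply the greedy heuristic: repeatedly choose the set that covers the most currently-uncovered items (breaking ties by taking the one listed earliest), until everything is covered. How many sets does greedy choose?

4

Greedy: pick Atlas (covers 5 new) → pick Echo (covers 4 new) → pick Gala (covers 2 new) → pick Bravo (covers 1 new). Total picks: 4.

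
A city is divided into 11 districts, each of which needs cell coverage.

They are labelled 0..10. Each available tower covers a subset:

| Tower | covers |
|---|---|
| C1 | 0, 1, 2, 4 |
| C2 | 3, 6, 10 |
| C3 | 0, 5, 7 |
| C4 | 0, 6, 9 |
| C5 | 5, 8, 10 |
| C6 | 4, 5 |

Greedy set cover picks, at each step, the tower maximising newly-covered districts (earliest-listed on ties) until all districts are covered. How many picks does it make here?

5

Greedy: pick C1 (covers 4 new) → pick C2 (covers 3 new) → pick C3 (covers 2 new) → pick C4 (covers 1 new) → pick C5 (covers 1 new). Total picks: 5.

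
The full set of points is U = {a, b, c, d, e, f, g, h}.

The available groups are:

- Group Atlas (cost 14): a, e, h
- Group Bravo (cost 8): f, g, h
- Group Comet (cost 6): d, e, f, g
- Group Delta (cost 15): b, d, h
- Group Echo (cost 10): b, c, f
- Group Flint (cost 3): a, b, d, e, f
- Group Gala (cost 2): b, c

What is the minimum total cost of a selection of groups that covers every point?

Bravo, Flint, Gala together cover every point (Bravo ∪ Flint ∪ Gala = {a, b, c, d, e, f, g, h}); total cost 8 + 3 + 2 = 13.
No covering selection has total cost below 13.

13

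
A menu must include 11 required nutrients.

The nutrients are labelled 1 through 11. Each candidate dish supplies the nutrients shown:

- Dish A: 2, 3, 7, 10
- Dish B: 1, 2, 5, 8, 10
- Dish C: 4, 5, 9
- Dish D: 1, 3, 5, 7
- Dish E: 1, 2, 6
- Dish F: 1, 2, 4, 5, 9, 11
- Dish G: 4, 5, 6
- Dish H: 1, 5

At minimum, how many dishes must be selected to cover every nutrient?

4

A and B and E and F together: A ∪ B ∪ E ∪ F = {1, 2, 3, 4, 5, 6, 7, 8, 9, 10, 11} — every nutrient is covered.
No 3 of the 8 dishes cover everything (all 56 combinations miss at least one nutrient), so 4 is optimal.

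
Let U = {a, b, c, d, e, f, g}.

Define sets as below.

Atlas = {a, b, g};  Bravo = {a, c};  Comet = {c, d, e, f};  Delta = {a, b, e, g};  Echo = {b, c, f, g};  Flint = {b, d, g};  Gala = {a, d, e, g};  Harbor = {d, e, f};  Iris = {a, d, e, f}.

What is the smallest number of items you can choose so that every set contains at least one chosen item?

Take H = {a, b, e}. Each listed set contains at least one of these, so H is a hitting set of size 3.
No choice of 2 items meets every set, so 3 is the minimum.

3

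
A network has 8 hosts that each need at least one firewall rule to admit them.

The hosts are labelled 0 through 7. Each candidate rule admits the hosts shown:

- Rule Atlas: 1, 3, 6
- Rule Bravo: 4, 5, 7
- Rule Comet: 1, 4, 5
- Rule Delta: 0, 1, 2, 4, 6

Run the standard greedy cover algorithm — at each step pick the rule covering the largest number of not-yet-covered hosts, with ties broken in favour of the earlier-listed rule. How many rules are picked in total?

3

Greedy: pick Delta (covers 5 new) → pick Bravo (covers 2 new) → pick Atlas (covers 1 new). Total picks: 3.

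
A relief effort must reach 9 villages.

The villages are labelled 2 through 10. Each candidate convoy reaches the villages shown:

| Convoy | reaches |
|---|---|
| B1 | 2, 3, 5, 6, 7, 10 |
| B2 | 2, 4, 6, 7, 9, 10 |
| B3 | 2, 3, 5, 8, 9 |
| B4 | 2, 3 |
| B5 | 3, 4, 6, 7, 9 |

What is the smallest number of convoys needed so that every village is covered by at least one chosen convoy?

2

Take {B2, B3}. Their union is {2, 3, 4, 5, 6, 7, 8, 9, 10}, which is all 9 villages.
No single convoy has all 9 villages (the largest, B1, has 6), so 2 is optimal.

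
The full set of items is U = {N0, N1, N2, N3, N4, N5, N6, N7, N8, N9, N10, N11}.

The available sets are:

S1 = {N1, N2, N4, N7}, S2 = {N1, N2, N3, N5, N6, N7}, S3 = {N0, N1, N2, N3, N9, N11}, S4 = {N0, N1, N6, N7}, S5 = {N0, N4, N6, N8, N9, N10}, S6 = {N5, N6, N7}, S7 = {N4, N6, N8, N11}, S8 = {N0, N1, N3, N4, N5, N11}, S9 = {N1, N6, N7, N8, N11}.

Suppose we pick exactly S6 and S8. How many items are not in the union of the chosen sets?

4

Union of S6, S8 = {N0, N1, N3, N4, N5, N6, N7, N11}.
Not covered: N2, N8, N9, N10 — 4 items.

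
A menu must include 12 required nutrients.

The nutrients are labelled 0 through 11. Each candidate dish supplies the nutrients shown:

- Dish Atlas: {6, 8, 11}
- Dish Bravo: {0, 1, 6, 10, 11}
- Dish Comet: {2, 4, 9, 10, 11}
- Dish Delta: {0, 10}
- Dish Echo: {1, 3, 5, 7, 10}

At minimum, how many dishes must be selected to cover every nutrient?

4

Take {Atlas, Bravo, Comet, Echo}. Their union is {0, 1, 2, 3, 4, 5, 6, 7, 8, 9, 10, 11}, which is all 12 nutrients.
No 3 of the 5 dishes cover everything (all 10 combinations miss at least one nutrient), so 4 is optimal.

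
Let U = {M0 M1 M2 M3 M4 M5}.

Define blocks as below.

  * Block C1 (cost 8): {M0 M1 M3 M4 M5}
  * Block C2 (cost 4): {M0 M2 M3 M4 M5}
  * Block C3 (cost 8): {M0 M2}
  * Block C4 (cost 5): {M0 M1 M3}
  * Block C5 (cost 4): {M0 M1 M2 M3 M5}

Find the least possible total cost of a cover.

8

C2, C5 together cover every element (C2 ∪ C5 = {M0, M1, M2, M3, M4, M5}); total cost 4 + 4 = 8.
No covering selection has total cost below 8.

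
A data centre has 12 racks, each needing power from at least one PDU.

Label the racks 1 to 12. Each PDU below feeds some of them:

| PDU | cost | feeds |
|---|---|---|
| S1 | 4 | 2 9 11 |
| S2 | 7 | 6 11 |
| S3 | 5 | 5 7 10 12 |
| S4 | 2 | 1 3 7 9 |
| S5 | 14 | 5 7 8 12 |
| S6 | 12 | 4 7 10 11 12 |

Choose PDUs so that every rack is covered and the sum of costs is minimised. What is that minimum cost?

39

S1, S2, S4, S5, S6 together cover every rack (S1 ∪ S2 ∪ S4 ∪ S5 ∪ S6 = {1, 2, 3, 4, 5, 6, 7, 8, 9, 10, 11, 12}); total cost 4 + 7 + 2 + 14 + 12 = 39.
The greedy pick S4, S3, S1, S2, S6, S5 costs 44; no covering selection beats 39.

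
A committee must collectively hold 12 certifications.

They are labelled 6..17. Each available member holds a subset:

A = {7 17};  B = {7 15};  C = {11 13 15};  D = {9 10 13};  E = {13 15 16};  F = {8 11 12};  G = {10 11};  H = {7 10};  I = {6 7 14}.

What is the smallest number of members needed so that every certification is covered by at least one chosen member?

Take {A, D, E, F, I}. Their union is {6, 7, 8, 9, 10, 11, 12, 13, 14, 15, 16, 17}, which is all 12 certifications.
Only A contains 17, so A is forced; the remaining 10 certifications need at least 4 more members (each remaining member adds at most 3) — so at least 5 members are needed, and 5 is optimal.

5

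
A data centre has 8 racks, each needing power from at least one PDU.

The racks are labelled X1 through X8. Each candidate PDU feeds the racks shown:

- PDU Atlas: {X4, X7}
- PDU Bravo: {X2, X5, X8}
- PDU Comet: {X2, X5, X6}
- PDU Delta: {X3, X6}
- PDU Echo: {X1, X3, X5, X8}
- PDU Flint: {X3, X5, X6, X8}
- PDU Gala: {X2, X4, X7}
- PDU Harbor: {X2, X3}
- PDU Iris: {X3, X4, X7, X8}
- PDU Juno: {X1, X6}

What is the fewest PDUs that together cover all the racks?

3

Comet and Iris and Juno together: Comet ∪ Iris ∪ Juno = {X1, X2, X3, X4, X5, X6, X7, X8} — every rack is covered.
No 2 of the 10 PDUs cover everything (all 45 combinations miss at least one rack), so 3 is optimal.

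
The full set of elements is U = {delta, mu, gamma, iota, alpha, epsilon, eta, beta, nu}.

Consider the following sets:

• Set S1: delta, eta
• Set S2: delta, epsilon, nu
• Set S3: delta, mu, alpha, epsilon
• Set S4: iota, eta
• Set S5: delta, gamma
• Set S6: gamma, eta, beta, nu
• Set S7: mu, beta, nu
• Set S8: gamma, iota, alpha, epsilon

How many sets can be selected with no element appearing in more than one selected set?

S1, S7, S8 are pairwise disjoint (S1={delta,eta}; S7={mu,beta,nu}; S8={gamma,iota,alpha,epsilon}).
Every remaining set overlaps one of these, and no 4 of the listed sets are pairwise disjoint, so 3 is the maximum.

3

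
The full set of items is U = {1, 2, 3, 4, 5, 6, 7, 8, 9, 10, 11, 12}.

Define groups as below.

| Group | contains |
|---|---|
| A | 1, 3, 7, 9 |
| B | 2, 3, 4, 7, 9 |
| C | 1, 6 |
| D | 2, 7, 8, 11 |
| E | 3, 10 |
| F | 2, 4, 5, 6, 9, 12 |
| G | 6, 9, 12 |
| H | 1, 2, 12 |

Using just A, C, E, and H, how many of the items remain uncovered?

4

Union of A, C, E, H = {1, 2, 3, 6, 7, 9, 10, 12}.
Not covered: 4, 5, 8, 11 — 4 items.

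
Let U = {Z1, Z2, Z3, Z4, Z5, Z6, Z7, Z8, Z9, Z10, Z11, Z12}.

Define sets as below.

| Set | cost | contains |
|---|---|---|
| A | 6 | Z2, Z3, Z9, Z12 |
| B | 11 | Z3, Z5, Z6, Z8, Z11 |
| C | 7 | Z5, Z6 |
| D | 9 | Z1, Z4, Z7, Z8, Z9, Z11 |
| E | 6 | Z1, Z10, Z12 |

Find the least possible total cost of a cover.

28

A, C, D, E together cover every element (A ∪ C ∪ D ∪ E = {Z1, Z2, Z3, Z4, Z5, Z6, Z7, Z8, Z9, Z10, Z11, Z12}); total cost 6 + 7 + 9 + 6 = 28.
No covering selection has total cost below 28.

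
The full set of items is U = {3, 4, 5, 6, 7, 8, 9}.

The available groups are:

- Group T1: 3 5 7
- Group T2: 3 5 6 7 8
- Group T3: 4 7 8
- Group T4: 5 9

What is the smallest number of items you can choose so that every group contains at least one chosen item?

2

H = {5, 8} meets every group (each contains at least one member of H), and |H| = 2.
The groups T3, T4 are pairwise disjoint, so any hitting set needs a separate item for each — at least 2. Hence 2 is optimal.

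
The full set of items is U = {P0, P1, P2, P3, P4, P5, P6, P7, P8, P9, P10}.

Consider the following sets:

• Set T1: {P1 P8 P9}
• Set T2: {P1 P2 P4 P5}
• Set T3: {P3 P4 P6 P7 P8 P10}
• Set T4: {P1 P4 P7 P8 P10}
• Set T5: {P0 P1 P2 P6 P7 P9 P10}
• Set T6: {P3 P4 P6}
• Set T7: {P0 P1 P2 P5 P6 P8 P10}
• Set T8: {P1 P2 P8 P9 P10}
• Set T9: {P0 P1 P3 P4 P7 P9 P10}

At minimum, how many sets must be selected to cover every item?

2

T7 and T9 cover everything between them: the union {P0, P1, P2, P3, P4, P5, P6, P7, P8, P9, P10} is all of U.
No single set has all 11 items (the largest, T5, has 7), so 2 is optimal.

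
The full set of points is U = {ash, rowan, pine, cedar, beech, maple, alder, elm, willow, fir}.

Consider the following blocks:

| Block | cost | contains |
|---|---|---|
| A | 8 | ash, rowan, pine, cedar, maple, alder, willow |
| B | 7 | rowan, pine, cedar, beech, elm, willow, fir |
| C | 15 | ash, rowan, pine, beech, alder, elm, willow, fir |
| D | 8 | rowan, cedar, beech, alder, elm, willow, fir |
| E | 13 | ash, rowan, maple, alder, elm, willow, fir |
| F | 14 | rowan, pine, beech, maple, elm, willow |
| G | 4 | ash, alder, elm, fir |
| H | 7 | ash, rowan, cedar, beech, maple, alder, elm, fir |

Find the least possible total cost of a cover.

14

B, H together cover every point (B ∪ H = {ash, rowan, pine, cedar, beech, maple, alder, elm, willow, fir}); total cost 7 + 7 = 14.
No covering selection has total cost below 14.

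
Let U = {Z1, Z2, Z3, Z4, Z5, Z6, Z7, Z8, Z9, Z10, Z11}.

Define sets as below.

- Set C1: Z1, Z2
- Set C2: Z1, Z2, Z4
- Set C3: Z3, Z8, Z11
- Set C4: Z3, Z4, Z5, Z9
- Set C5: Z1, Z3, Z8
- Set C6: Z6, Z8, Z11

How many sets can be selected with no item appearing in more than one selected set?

3

C1, C4, C6 are pairwise disjoint (C1={Z1,Z2}; C4={Z3,Z4,Z5,Z9}; C6={Z6,Z8,Z11}).
Every remaining set overlaps one of these, and no 4 of the listed sets are pairwise disjoint, so 3 is the maximum.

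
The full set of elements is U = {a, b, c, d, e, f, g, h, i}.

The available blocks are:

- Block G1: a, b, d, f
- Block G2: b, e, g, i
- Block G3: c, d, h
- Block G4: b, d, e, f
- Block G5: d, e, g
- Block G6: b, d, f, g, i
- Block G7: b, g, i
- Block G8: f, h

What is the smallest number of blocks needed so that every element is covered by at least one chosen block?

G1 and G2 and G3 together: G1 ∪ G2 ∪ G3 = {a, b, c, d, e, f, g, h, i} — every element is covered.
Only G1 contains a, so G1 is forced; the remaining 5 elements need at least 2 more blocks (each remaining block adds at most 3) — so at least 3 blocks are needed, and 3 is optimal.

3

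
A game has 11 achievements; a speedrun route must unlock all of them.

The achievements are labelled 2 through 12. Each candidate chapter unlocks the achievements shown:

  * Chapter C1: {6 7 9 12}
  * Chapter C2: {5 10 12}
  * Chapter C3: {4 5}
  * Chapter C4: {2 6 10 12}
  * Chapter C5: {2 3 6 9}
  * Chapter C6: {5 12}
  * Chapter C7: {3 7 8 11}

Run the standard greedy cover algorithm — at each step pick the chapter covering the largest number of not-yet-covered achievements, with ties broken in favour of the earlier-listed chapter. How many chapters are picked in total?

5

Greedy: pick C1 (covers 4 new) → pick C7 (covers 3 new) → pick C2 (covers 2 new) → pick C3 (covers 1 new) → pick C4 (covers 1 new). Total picks: 5.
(The true minimum cover uses only 4 chapters, so greedy is not optimal here.)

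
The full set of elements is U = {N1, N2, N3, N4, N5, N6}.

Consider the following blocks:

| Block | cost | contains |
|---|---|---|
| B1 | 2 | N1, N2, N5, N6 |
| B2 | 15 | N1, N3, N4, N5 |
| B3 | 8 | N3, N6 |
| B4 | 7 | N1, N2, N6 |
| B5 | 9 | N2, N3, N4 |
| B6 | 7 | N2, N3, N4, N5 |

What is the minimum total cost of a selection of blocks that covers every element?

B1, B6 together cover every element (B1 ∪ B6 = {N1, N2, N3, N4, N5, N6}); total cost 2 + 7 = 9.
No covering selection has total cost below 9.

9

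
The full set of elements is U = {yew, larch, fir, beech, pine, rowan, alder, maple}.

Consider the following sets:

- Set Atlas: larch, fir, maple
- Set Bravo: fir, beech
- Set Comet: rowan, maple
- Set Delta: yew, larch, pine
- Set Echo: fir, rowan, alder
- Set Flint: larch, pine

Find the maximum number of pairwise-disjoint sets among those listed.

3

Bravo, Comet, Delta are pairwise disjoint (Bravo={fir,beech}; Comet={rowan,maple}; Delta={yew,larch,pine}).
Every remaining set overlaps one of these, and no 4 of the listed sets are pairwise disjoint, so 3 is the maximum.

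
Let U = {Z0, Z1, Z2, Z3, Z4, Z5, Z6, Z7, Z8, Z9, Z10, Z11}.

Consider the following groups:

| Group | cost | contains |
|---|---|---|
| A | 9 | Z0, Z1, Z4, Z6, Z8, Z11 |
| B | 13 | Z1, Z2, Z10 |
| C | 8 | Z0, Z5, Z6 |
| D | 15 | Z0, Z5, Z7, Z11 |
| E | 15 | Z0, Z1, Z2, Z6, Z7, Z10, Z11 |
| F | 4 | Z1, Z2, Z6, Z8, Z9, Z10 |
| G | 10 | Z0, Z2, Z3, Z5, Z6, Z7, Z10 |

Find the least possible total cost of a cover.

A, F, G together cover every point (A ∪ F ∪ G = {Z0, Z1, Z2, Z3, Z4, Z5, Z6, Z7, Z8, Z9, Z10, Z11}); total cost 9 + 4 + 10 = 23.
No covering selection has total cost below 23.

23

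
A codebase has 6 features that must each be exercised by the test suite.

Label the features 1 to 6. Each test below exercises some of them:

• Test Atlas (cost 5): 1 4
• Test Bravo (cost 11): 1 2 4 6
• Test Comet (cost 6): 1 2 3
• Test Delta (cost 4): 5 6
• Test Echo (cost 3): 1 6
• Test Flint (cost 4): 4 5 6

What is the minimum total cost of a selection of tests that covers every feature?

10

Comet, Flint together cover every feature (Comet ∪ Flint = {1, 2, 3, 4, 5, 6}); total cost 6 + 4 = 10.
No covering selection has total cost below 10.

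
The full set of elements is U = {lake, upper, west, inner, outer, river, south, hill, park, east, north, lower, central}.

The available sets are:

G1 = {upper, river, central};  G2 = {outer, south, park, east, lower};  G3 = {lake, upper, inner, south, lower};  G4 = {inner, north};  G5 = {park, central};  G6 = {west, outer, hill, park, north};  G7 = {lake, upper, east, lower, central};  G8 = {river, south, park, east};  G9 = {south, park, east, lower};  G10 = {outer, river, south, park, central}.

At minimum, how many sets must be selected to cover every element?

4

G3 and G5 and G6 and G8 together: G3 ∪ G5 ∪ G6 ∪ G8 = {lake, upper, west, inner, outer, river, south, hill, park, east, north, lower, central} — every element is covered.
No 3 of the 10 sets cover everything (all 120 combinations miss at least one element), so 4 is optimal.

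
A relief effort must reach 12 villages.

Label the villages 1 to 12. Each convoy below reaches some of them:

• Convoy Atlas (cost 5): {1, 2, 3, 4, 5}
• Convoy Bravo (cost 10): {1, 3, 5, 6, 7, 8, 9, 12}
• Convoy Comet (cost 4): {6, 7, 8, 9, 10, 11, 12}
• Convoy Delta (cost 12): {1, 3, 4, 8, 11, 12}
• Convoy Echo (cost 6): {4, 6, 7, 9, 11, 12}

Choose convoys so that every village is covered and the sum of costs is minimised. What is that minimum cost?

9

Atlas, Comet together cover every village (Atlas ∪ Comet = {1, 2, 3, 4, 5, 6, 7, 8, 9, 10, 11, 12}); total cost 5 + 4 = 9.
No covering selection has total cost below 9.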